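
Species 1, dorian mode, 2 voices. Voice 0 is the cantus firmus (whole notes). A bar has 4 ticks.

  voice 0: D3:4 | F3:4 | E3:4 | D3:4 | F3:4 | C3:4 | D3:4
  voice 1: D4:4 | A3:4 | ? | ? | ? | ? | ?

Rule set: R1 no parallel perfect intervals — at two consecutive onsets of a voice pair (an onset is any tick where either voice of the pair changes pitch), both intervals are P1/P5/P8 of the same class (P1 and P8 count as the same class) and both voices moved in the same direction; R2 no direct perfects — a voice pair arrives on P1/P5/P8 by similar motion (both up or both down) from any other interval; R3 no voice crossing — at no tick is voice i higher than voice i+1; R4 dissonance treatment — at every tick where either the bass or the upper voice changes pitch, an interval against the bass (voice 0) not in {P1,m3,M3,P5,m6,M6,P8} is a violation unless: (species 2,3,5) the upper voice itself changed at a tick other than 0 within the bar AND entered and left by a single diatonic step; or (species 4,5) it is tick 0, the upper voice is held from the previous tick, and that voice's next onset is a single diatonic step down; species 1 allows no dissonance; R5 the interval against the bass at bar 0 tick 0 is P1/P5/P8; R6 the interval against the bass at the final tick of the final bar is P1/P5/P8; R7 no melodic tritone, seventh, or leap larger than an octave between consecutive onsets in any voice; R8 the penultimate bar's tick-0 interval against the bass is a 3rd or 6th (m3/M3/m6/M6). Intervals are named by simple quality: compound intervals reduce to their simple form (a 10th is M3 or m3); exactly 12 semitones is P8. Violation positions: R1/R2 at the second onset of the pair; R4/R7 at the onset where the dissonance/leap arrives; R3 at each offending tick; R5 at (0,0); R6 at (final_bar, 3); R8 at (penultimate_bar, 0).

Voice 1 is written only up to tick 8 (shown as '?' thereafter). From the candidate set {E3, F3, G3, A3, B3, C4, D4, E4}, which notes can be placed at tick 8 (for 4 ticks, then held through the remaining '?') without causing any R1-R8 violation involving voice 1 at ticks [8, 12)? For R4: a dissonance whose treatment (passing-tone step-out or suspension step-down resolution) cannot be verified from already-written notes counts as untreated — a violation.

E3: violates R2
F3: violates R4
G3: legal
A3: violates R4
B3: legal
C4: legal
D4: violates R4
E4: legal

{B3, C4, E4, G3}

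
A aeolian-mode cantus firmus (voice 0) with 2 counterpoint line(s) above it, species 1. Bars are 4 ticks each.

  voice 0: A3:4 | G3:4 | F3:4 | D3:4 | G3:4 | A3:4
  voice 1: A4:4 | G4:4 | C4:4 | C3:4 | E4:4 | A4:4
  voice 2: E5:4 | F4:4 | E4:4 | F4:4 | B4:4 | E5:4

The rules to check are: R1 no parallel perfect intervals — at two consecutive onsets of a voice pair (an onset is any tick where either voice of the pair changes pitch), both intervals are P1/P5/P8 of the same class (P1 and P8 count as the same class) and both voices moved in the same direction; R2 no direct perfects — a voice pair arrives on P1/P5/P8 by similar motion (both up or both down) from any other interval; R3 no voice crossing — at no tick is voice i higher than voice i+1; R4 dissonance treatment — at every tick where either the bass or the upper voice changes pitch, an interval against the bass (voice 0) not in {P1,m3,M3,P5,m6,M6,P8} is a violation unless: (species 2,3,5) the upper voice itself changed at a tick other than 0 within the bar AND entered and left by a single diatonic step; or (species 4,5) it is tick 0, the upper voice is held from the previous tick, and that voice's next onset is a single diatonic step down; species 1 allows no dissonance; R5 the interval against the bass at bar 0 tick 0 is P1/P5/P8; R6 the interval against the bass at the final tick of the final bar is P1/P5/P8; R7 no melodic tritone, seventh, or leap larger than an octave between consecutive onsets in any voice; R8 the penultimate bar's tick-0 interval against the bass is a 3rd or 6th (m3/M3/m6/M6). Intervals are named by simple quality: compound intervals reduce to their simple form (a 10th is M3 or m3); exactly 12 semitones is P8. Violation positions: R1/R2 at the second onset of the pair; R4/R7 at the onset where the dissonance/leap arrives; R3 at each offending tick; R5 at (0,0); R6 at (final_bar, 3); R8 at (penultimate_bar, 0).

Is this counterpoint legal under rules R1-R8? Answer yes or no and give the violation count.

bar 0: v0=A3 v1=A4 v2=E5 (P5)
bar 1: v0=G3 v1=G4 v2=F4 (m7)
bar 2: v0=F3 v1=C4 v2=E4 (M7)
bar 3: v0=D3 v1=C3 v2=F4 (m3)
bar 4: v0=G3 v1=E4 v2=B4 (M3)
bar 5: v0=A3 v1=A4 v2=E5 (P5)
  R1 @ bar1.0: A3/A4 P8 -> G3/G4 P8 similar
  R3 @ bar1.0: G4 above F4
  R4 @ bar1.0: G3/F4 m7 untreated
  R7 @ bar1.0: E5->F4 leap 11st
  R3 @ bar1.1: G4 above F4
  R3 @ bar1.2: G4 above F4
  R3 @ bar1.3: G4 above F4
  R2 @ bar2.0: G3/G4 P8 -> F3/C4 P5 similar
  R4 @ bar2.0: F3/E4 M7 untreated
  R3 @ bar3.0: D3 above C3
  R4 @ bar3.0: D3/C3 M2 untreated
  R3 @ bar3.1: D3 above C3
  R3 @ bar3.2: D3 above C3
  R3 @ bar3.3: D3 above C3
  R2 @ bar4.0: C3/F4 P4 -> E4/B4 P5 similar
  R7 @ bar4.0: C3->E4 leap 16st
  R7 @ bar4.0: F4->B4 leap 6st
  R1 @ bar5.0: E4/B4 P5 -> A4/E5 P5 similar
  R2 @ bar5.0: G3/E4 M6 -> A3/A4 P8 similar
  R2 @ bar5.0: G3/B4 M3 -> A3/E5 P5 similar

No (20 violations)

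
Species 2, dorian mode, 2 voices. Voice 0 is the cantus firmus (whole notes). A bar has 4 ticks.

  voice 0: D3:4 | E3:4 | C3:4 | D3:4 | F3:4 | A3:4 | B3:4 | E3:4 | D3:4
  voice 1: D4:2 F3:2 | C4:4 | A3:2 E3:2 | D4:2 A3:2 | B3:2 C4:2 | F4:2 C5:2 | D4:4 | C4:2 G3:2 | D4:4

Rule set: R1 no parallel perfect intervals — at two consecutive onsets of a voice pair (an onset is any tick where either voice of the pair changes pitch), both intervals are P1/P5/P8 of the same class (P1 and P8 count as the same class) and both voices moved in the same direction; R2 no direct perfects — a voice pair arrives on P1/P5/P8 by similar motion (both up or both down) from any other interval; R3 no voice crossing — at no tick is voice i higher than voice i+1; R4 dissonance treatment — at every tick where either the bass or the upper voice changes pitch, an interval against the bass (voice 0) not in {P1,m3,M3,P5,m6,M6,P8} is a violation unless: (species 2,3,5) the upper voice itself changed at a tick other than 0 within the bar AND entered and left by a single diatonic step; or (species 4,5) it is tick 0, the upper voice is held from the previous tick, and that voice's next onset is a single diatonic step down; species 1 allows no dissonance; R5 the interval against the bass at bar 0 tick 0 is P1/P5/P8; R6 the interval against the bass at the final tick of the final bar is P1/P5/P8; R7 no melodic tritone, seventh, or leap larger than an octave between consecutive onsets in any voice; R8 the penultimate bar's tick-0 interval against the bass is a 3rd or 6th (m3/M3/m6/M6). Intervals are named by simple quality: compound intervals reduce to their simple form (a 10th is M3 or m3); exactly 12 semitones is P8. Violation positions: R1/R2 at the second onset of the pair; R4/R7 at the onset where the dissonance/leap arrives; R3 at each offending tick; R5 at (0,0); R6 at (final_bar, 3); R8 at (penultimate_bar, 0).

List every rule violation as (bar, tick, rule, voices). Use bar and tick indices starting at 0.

(3, 0, R2, (0, 1))
(3, 0, R7, (1,))
(4, 0, R4, (0, 1))
(6, 0, R7, (1,))

bar 0: v0=D3 v1=D4 downbeat P8
bar 1: v0=E3 v1=C4 downbeat m6
bar 2: v0=C3 v1=A3 downbeat M6
bar 3: v0=D3 v1=D4 downbeat P8
bar 4: v0=F3 v1=B3 downbeat TT
bar 5: v0=A3 v1=F4 downbeat m6
bar 6: v0=B3 v1=D4 downbeat m3
bar 7: v0=E3 v1=C4 downbeat m6
bar 8: v0=D3 v1=D4 downbeat P8
  -> R2 @ bar 3 tick 0 v(0, 1): C3/E3 M3 -> D3/D4 P8 similar
  -> R7 @ bar 3 tick 0 v(1,): E3->D4 leap 10st
  -> R4 @ bar 4 tick 0 v(0, 1): F3/B3 TT untreated
  -> R7 @ bar 6 tick 0 v(1,): C5->D4 leap 10st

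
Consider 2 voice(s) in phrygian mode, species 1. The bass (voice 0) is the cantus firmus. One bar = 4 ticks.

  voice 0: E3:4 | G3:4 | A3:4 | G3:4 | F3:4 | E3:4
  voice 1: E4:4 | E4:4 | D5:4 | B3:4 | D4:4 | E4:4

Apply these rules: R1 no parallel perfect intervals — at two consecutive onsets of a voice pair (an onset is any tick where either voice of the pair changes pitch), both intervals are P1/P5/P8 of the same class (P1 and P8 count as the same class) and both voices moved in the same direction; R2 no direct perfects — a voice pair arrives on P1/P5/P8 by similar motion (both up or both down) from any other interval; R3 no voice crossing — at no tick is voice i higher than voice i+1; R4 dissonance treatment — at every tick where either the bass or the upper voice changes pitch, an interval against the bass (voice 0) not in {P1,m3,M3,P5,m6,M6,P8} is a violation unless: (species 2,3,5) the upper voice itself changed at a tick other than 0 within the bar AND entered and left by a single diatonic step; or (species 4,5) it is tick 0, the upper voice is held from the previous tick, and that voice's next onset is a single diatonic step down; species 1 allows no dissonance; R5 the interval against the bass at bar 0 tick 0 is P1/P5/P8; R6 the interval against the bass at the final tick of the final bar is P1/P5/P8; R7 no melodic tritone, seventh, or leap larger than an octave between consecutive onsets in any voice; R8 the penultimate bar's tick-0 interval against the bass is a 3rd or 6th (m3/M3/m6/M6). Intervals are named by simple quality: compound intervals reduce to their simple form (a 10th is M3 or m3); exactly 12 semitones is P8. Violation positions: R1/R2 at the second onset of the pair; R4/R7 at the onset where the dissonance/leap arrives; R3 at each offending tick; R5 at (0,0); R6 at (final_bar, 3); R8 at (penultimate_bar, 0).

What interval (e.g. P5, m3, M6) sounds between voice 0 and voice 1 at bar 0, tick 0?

voice 0=E3 voice 1=E4 -> P8

P8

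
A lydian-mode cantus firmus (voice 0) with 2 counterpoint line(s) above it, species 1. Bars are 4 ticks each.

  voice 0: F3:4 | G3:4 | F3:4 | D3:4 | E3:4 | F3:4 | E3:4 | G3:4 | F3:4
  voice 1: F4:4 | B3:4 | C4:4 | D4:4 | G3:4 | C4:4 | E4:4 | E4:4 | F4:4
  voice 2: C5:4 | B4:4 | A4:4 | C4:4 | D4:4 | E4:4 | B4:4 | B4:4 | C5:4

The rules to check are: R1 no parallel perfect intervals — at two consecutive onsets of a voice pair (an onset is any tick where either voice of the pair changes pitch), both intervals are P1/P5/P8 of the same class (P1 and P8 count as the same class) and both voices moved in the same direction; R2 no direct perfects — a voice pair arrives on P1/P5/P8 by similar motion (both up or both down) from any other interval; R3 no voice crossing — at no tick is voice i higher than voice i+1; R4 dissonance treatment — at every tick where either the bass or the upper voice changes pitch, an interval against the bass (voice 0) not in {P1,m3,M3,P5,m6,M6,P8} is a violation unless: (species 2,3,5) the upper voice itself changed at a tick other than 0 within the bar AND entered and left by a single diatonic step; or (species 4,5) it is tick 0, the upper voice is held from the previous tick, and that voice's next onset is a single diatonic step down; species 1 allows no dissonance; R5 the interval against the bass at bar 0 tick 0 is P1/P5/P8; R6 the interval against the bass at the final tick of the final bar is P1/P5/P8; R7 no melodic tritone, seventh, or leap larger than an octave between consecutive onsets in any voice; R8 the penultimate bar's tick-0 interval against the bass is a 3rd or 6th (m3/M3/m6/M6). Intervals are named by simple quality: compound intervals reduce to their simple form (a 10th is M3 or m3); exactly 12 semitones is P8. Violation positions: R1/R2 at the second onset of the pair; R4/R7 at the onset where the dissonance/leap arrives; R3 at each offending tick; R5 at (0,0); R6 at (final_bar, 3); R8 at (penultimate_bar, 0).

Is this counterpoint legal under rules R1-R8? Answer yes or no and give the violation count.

No (12 violations)

bar 0: v0=F3 v1=F4 v2=C5 (P5)
bar 1: v0=G3 v1=B3 v2=B4 (M3)
bar 2: v0=F3 v1=C4 v2=A4 (M3)
bar 3: v0=D3 v1=D4 v2=C4 (m7)
bar 4: v0=E3 v1=G3 v2=D4 (m7)
bar 5: v0=F3 v1=C4 v2=E4 (M7)
bar 6: v0=E3 v1=E4 v2=B4 (P5)
bar 7: v0=G3 v1=E4 v2=B4 (M3)
bar 8: v0=F3 v1=F4 v2=C5 (P5)
  R2 @ bar1.0: F4/C5 P5 -> B3/B4 P8 similar
  R7 @ bar1.0: F4->B3 leap 6st
  R3 @ bar3.0: D4 above C4
  R4 @ bar3.0: D3/C4 m7 untreated
  R3 @ bar3.1: D4 above C4
  R3 @ bar3.2: D4 above C4
  R3 @ bar3.3: D4 above C4
  R4 @ bar4.0: E3/D4 m7 untreated
  R2 @ bar5.0: E3/G3 m3 -> F3/C4 P5 similar
  R4 @ bar5.0: F3/E4 M7 untreated
  R2 @ bar6.0: C4/E4 M3 -> E4/B4 P5 similar
  R1 @ bar8.0: E4/B4 P5 -> F4/C5 P5 similar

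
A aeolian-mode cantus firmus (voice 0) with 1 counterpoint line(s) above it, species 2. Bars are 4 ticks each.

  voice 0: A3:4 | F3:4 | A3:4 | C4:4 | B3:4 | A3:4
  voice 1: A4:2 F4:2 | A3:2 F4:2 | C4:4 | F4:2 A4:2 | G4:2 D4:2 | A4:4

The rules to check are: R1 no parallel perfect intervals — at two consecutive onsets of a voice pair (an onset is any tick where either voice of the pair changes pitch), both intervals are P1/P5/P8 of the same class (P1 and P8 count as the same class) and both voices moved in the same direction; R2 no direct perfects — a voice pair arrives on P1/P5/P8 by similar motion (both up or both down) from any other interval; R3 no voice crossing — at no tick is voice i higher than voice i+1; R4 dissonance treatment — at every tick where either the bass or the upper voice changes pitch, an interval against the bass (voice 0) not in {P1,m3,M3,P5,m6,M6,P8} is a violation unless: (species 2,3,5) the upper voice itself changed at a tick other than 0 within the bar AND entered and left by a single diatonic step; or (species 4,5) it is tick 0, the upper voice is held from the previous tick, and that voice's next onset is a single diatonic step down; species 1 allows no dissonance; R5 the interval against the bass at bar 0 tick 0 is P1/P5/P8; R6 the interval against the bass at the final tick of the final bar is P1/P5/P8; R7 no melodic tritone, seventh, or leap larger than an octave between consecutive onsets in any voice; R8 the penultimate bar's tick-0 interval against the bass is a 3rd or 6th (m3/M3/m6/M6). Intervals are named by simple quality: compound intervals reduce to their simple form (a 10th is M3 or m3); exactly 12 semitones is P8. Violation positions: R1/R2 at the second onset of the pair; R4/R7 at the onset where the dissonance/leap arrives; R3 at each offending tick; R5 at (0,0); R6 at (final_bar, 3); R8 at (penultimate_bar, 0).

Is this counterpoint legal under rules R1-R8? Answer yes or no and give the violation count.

bar 0: v0=A3 v1=A4 (P8)
bar 1: v0=F3 v1=A3 (M3)
bar 2: v0=A3 v1=C4 (m3)
bar 3: v0=C4 v1=F4 (P4)
bar 4: v0=B3 v1=G4 (m6)
bar 5: v0=A3 v1=A4 (P8)
  R4 @ bar3.0: C4/F4 P4 untreated

No (1 violations)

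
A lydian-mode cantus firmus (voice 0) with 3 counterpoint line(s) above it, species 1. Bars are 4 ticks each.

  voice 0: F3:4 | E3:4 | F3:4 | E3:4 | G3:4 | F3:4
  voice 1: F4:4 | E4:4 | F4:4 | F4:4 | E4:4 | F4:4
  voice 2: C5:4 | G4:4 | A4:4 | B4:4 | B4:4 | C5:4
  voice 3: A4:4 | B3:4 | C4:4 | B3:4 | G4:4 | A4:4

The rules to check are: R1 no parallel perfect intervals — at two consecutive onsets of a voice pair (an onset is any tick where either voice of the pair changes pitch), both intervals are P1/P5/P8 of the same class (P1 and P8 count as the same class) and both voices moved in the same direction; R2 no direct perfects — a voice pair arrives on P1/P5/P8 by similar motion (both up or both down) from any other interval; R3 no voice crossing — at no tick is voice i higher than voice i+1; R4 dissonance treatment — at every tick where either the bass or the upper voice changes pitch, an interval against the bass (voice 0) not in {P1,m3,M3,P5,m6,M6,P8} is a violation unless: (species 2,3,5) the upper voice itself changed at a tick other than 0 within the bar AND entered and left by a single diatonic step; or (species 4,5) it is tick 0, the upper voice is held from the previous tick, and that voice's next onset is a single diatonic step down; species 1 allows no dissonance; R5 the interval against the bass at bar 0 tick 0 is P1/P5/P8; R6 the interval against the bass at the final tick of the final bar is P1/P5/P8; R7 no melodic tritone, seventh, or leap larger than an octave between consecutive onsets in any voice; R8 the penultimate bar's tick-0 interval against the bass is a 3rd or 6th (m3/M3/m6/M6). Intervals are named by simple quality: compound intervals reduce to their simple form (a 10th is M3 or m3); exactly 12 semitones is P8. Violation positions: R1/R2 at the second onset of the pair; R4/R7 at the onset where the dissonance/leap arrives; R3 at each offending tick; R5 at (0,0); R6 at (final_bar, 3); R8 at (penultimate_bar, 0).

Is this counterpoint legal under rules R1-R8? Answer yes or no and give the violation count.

No (36 violations)

bar 0: v0=F3 v1=F4 v2=C5 v3=A4 (M3)
bar 1: v0=E3 v1=E4 v2=G4 v3=B3 (P5)
bar 2: v0=F3 v1=F4 v2=A4 v3=C4 (P5)
bar 3: v0=E3 v1=F4 v2=B4 v3=B3 (P5)
bar 4: v0=G3 v1=E4 v2=B4 v3=G4 (P8)
bar 5: v0=F3 v1=F4 v2=C5 v3=A4 (M3)
  R3 @ bar0.0: C5 above A4
  R5 @ bar0.0: opens on M3
  R3 @ bar0.1: C5 above A4
  R3 @ bar0.2: C5 above A4
  R3 @ bar0.3: C5 above A4
  R1 @ bar1.0: F3/F4 P8 -> E3/E4 P8 similar
  R2 @ bar1.0: F3/A4 M3 -> E3/B3 P5 similar
  R3 @ bar1.0: G4 above B3
  R7 @ bar1.0: A4->B3 leap 10st
  R3 @ bar1.1: G4 above B3
  R3 @ bar1.2: G4 above B3
  R3 @ bar1.3: G4 above B3
  R1 @ bar2.0: E3/E4 P8 -> F3/F4 P8 similar
  R1 @ bar2.0: E3/B3 P5 -> F3/C4 P5 similar
  R3 @ bar2.0: A4 above C4
  R3 @ bar2.1: A4 above C4
  R3 @ bar2.2: A4 above C4
  R3 @ bar2.3: A4 above C4
  R1 @ bar3.0: F3/C4 P5 -> E3/B3 P5 similar
  R3 @ bar3.0: B4 above B3
  R4 @ bar3.0: E3/F4 m2 untreated
  R3 @ bar3.1: B4 above B3
  R3 @ bar3.2: B4 above B3
  R3 @ bar3.3: B4 above B3
  R2 @ bar4.0: E3/B3 P5 -> G3/G4 P8 similar
  R3 @ bar4.0: B4 above G4
  R8 @ bar4.0: penult P8 not 3rd/6th
  R3 @ bar4.1: B4 above G4
  R3 @ bar4.2: B4 above G4
  R3 @ bar4.3: B4 above G4
  R1 @ bar5.0: E4/B4 P5 -> F4/C5 P5 similar
  R3 @ bar5.0: C5 above A4
  R3 @ bar5.1: C5 above A4
  R3 @ bar5.2: C5 above A4
  R3 @ bar5.3: C5 above A4
  R6 @ bar5.3: closes on M3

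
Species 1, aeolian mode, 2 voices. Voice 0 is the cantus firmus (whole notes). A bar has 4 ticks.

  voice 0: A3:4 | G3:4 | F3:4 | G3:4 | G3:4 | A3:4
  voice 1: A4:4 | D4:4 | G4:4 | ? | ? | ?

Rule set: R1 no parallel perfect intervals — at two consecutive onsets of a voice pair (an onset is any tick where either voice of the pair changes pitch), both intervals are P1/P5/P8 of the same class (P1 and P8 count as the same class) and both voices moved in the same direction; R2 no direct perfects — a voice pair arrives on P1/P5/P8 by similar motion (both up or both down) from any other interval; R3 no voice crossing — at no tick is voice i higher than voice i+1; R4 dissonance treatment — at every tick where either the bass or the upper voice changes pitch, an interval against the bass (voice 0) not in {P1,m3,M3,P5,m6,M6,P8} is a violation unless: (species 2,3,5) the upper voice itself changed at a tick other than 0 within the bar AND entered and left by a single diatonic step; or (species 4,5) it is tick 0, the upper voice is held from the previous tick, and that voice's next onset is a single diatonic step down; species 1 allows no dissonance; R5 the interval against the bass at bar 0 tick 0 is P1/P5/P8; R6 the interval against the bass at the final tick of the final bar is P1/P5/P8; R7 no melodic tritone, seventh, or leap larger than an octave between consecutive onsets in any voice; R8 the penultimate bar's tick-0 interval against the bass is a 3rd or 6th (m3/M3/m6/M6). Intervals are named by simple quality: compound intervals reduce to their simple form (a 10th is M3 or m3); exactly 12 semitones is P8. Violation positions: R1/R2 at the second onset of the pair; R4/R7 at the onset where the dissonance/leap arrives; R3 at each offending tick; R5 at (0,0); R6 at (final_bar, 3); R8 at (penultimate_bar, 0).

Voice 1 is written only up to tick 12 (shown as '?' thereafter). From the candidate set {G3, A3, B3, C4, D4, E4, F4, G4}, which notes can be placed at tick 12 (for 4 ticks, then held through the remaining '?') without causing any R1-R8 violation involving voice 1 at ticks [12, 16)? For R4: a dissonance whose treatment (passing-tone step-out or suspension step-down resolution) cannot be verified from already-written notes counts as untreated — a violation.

G3: legal
A3: violates R4,R7
B3: legal
C4: violates R4
D4: legal
E4: legal
F4: violates R4
G4: legal

{B3, D4, E4, G3, G4}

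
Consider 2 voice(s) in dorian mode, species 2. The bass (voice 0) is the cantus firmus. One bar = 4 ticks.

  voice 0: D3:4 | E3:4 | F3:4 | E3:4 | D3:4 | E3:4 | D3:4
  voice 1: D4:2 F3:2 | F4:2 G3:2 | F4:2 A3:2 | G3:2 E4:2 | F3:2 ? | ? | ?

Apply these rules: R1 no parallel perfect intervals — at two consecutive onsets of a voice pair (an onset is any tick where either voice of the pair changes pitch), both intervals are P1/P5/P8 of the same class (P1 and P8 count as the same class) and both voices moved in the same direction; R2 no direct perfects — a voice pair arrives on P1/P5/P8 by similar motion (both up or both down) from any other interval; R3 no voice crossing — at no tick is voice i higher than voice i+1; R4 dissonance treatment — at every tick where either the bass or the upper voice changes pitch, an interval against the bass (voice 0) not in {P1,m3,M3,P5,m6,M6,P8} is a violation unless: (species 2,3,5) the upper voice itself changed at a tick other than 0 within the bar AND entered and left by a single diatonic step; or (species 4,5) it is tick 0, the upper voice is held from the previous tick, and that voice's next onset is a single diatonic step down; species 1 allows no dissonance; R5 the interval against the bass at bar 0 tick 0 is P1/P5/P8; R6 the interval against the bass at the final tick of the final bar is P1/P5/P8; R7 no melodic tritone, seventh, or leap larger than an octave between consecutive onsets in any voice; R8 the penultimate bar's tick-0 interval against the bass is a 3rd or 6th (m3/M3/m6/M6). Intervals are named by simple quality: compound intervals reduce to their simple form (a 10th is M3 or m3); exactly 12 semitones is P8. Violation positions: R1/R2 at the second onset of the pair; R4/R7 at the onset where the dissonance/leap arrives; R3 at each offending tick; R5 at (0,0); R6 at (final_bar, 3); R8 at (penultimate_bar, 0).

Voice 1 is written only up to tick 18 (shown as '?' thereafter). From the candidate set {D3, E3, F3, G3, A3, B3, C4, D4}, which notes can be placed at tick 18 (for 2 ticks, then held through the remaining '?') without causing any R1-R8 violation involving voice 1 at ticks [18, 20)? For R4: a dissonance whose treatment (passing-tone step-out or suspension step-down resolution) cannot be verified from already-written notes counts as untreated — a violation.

D3: legal
E3: violates R4
F3: legal
G3: violates R4
A3: legal
B3: violates R7
C4: violates R4
D4: legal

{A3, D3, D4, F3}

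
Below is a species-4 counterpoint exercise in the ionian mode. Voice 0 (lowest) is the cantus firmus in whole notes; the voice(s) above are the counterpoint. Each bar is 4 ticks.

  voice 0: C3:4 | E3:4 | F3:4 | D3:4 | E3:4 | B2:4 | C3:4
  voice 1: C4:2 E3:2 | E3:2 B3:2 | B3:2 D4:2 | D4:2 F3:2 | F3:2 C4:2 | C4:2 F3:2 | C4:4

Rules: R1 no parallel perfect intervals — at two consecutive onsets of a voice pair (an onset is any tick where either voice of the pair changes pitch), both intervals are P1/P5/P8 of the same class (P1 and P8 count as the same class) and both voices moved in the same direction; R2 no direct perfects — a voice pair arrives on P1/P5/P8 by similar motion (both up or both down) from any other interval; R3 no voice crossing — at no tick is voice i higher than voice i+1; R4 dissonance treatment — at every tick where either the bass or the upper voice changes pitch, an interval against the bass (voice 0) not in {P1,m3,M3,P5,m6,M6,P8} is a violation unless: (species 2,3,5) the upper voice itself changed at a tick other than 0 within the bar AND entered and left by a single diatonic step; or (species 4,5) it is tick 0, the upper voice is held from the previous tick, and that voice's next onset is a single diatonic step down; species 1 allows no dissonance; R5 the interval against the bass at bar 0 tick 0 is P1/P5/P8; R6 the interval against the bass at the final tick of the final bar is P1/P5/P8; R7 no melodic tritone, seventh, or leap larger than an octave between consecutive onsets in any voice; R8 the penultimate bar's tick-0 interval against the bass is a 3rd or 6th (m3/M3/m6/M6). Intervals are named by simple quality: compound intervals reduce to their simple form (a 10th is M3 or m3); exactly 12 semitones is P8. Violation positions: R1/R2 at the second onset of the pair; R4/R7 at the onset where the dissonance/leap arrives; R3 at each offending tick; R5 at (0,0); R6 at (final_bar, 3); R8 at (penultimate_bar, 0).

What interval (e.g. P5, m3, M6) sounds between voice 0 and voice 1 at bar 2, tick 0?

TT

voice 0=F3 voice 1=B3 -> TT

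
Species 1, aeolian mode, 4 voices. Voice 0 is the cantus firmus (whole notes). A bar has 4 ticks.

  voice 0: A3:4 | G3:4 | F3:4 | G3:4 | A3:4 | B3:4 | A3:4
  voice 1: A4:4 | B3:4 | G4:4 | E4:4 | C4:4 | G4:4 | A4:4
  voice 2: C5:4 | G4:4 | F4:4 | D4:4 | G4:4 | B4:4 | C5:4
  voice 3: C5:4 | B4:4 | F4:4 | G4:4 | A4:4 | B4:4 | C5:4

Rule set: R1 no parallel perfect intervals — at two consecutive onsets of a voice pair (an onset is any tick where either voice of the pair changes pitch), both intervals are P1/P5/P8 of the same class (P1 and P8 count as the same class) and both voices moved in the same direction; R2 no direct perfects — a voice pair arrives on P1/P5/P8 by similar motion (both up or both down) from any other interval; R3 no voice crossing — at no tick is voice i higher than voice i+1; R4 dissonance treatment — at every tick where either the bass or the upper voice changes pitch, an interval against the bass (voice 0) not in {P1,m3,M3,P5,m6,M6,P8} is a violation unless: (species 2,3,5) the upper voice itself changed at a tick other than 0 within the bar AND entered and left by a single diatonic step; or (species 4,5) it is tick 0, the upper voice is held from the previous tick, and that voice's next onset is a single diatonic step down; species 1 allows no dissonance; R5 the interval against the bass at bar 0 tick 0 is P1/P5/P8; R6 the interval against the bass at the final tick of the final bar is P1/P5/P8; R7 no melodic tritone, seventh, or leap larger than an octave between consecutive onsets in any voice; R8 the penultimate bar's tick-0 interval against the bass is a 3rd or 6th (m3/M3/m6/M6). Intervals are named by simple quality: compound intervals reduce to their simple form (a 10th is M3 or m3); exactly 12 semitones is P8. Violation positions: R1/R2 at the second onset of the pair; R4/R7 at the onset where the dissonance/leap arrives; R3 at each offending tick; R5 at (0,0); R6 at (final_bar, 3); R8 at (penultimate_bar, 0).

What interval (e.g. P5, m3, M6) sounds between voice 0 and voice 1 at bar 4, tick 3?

voice 0=A3 voice 1=C4 -> m3

m3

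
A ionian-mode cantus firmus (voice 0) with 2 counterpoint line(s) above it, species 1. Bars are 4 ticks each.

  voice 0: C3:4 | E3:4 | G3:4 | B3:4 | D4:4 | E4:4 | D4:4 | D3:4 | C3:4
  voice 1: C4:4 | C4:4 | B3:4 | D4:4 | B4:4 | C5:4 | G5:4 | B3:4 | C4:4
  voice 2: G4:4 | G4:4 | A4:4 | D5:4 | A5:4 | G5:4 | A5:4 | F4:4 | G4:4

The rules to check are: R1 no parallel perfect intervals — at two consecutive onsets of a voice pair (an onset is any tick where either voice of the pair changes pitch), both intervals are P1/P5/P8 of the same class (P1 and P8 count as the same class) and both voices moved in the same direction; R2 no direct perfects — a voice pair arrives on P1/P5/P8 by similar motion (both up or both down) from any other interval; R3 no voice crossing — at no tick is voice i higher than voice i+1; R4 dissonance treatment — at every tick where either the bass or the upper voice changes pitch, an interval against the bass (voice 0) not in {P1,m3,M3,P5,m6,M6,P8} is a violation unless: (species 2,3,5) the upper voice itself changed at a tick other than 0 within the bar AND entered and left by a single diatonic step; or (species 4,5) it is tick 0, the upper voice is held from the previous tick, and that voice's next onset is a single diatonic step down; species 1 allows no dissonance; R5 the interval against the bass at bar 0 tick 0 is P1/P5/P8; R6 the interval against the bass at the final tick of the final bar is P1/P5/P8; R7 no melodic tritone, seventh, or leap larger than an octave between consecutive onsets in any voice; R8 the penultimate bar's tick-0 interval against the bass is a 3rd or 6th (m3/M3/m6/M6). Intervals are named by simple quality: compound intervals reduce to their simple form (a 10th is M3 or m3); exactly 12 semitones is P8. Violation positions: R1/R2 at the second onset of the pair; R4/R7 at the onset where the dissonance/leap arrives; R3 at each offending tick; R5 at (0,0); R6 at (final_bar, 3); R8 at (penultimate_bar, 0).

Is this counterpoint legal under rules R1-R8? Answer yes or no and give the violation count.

No (7 violations)

bar 0: v0=C3 v1=C4 v2=G4 (P5)
bar 1: v0=E3 v1=C4 v2=G4 (m3)
bar 2: v0=G3 v1=B3 v2=A4 (M2)
bar 3: v0=B3 v1=D4 v2=D5 (m3)
bar 4: v0=D4 v1=B4 v2=A5 (P5)
bar 5: v0=E4 v1=C5 v2=G5 (m3)
bar 6: v0=D4 v1=G5 v2=A5 (P5)
bar 7: v0=D3 v1=B3 v2=F4 (m3)
bar 8: v0=C3 v1=C4 v2=G4 (P5)
  R4 @ bar2.0: G3/A4 M2 untreated
  R2 @ bar3.0: B3/A4 m7 -> D4/D5 P8 similar
  R2 @ bar4.0: B3/D5 m3 -> D4/A5 P5 similar
  R4 @ bar6.0: D4/G5 P4 untreated
  R7 @ bar7.0: G5->B3 leap 20st
  R7 @ bar7.0: A5->F4 leap 16st
  R2 @ bar8.0: B3/F4 TT -> C4/G4 P5 similar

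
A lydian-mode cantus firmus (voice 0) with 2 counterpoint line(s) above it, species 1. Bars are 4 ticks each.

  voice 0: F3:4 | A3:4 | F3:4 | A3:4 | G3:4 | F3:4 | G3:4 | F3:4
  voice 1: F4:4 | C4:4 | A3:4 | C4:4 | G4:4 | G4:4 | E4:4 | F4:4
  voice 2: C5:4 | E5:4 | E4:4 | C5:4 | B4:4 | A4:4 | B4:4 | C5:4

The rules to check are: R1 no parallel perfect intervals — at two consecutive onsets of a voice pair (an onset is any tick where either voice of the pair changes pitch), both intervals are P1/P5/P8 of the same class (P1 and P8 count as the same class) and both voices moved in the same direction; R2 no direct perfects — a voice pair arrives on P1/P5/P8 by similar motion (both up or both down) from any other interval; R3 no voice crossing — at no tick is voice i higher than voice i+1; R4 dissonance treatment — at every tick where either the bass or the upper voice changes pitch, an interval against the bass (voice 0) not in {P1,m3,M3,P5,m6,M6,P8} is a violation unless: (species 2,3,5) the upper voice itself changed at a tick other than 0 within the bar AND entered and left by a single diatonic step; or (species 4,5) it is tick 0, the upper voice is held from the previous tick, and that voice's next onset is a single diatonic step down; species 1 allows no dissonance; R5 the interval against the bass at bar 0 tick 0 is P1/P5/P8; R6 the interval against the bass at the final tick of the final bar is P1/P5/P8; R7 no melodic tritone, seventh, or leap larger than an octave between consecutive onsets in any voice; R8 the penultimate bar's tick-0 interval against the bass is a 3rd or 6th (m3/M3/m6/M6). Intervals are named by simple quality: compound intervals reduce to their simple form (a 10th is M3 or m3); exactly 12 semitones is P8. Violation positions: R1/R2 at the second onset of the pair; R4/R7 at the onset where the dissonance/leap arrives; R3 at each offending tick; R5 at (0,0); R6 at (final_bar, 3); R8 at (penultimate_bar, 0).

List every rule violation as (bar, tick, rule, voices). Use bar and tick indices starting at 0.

(1, 0, R1, (0, 2))
(2, 0, R2, (1, 2))
(2, 0, R4, (0, 2))
(3, 0, R2, (1, 2))
(5, 0, R4, (0, 1))
(7, 0, R1, (1, 2))

bar 0: v0=F3 v1=F4 v2=C5 downbeat P5
bar 1: v0=A3 v1=C4 v2=E5 downbeat P5
bar 2: v0=F3 v1=A3 v2=E4 downbeat M7
bar 3: v0=A3 v1=C4 v2=C5 downbeat m3
bar 4: v0=G3 v1=G4 v2=B4 downbeat M3
bar 5: v0=F3 v1=G4 v2=A4 downbeat M3
bar 6: v0=G3 v1=E4 v2=B4 downbeat M3
bar 7: v0=F3 v1=F4 v2=C5 downbeat P5
  -> R1 @ bar 1 tick 0 v(0, 2): F3/C5 P5 -> A3/E5 P5 similar
  -> R2 @ bar 2 tick 0 v(1, 2): C4/E5 M3 -> A3/E4 P5 similar
  -> R4 @ bar 2 tick 0 v(0, 2): F3/E4 M7 untreated
  -> R2 @ bar 3 tick 0 v(1, 2): A3/E4 P5 -> C4/C5 P8 similar
  -> R4 @ bar 5 tick 0 v(0, 1): F3/G4 M2 untreated
  -> R1 @ bar 7 tick 0 v(1, 2): E4/B4 P5 -> F4/C5 P5 similar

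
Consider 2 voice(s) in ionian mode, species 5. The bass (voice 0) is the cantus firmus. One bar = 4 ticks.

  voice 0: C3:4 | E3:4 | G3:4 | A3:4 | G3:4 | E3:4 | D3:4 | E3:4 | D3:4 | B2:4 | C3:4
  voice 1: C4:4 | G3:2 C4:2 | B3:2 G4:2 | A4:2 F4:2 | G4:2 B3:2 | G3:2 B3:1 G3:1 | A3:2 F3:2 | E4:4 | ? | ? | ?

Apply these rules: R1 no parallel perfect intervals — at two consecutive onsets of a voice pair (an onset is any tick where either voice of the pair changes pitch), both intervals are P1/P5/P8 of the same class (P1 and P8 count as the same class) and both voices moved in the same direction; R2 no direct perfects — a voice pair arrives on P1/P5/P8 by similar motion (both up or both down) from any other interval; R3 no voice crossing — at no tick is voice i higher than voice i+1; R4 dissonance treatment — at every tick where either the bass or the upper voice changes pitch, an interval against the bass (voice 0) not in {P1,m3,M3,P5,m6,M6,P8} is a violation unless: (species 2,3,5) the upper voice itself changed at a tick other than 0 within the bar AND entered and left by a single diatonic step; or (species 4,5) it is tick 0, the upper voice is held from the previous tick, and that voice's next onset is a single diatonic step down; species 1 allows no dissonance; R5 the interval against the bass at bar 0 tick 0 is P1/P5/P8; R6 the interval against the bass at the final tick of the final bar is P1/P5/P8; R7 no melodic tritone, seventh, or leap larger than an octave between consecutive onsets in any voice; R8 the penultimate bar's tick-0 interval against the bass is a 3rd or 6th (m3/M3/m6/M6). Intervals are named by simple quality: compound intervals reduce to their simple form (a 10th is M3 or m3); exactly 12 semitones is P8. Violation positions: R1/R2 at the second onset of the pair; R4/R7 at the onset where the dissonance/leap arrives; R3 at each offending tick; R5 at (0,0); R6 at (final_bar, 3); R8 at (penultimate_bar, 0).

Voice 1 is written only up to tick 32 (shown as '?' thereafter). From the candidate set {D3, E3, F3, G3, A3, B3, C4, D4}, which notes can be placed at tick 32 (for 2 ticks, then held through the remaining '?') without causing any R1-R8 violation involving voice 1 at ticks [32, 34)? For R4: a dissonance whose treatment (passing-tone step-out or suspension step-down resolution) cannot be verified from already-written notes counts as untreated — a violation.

{B3}

D3: violates R1,R7
E3: violates R4
F3: violates R7
G3: violates R4
A3: violates R2
B3: legal
C4: violates R4
D4: violates R1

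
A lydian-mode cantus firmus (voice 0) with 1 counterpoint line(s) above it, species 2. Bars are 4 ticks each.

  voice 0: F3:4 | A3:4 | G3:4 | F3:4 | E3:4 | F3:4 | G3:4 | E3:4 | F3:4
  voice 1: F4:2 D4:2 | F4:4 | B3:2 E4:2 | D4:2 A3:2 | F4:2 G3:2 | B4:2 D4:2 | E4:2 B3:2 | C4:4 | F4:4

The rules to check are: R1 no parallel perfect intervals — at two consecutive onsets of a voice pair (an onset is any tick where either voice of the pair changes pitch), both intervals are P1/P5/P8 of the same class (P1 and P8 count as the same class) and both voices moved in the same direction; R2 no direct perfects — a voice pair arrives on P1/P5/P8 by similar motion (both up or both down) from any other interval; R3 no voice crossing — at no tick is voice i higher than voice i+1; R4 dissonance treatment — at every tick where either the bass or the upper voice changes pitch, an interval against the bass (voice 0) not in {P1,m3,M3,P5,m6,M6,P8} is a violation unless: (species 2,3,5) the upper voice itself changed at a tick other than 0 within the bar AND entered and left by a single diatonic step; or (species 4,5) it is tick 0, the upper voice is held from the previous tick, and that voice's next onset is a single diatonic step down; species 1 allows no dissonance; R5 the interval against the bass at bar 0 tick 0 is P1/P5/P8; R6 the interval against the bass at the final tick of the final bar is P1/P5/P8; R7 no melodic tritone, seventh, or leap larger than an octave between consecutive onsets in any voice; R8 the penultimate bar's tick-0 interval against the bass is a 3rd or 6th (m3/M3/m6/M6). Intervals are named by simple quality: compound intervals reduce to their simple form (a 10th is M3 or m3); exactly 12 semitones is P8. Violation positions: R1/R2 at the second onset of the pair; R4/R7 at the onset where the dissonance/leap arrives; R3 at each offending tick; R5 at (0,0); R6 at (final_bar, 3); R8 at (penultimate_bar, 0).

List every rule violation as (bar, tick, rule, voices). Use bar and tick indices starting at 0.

bar 0: v0=F3 v1=F4 downbeat P8
bar 1: v0=A3 v1=F4 downbeat m6
bar 2: v0=G3 v1=B3 downbeat M3
bar 3: v0=F3 v1=D4 downbeat M6
bar 4: v0=E3 v1=F4 downbeat m2
bar 5: v0=F3 v1=B4 downbeat TT
bar 6: v0=G3 v1=E4 downbeat M6
bar 7: v0=E3 v1=C4 downbeat m6
bar 8: v0=F3 v1=F4 downbeat P8
  -> R7 @ bar 2 tick 0 v(1,): F4->B3 leap 6st
  -> R4 @ bar 4 tick 0 v(0, 1): E3/F4 m2 untreated
  -> R7 @ bar 4 tick 2 v(1,): F4->G3 leap 10st
  -> R4 @ bar 5 tick 0 v(0, 1): F3/B4 TT untreated
  -> R7 @ bar 5 tick 0 v(1,): G3->B4 leap 16st
  -> R2 @ bar 8 tick 0 v(0, 1): E3/C4 m6 -> F3/F4 P8 similar

(2, 0, R7, (1,))
(4, 0, R4, (0, 1))
(4, 2, R7, (1,))
(5, 0, R4, (0, 1))
(5, 0, R7, (1,))
(8, 0, R2, (0, 1))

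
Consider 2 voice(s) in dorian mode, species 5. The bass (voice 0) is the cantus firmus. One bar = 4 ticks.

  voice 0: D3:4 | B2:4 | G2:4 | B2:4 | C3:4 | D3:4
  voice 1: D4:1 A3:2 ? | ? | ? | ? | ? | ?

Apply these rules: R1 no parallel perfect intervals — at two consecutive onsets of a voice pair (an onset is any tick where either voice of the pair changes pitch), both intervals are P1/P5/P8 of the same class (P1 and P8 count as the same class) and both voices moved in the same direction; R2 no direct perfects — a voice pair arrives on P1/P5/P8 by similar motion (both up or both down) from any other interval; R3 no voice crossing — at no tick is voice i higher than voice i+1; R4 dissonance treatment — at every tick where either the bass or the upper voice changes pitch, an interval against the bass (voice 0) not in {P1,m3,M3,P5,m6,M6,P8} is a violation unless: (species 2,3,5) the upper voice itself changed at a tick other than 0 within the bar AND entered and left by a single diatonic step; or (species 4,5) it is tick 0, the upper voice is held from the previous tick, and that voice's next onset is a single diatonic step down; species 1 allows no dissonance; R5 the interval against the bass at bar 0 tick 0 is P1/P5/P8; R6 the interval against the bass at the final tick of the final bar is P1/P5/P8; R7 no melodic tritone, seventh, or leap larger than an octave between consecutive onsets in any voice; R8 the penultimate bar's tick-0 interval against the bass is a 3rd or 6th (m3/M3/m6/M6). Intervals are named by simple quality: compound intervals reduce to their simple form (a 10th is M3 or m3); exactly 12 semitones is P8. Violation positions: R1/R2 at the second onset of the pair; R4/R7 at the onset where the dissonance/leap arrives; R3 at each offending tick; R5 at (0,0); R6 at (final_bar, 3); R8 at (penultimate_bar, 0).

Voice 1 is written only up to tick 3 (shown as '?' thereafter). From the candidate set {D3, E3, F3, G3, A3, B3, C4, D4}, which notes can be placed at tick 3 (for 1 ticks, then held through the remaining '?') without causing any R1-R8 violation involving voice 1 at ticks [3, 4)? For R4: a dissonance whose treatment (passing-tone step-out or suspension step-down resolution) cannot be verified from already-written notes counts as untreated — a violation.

{A3, B3, D3, D4, F3}

D3: legal
E3: violates R4
F3: legal
G3: violates R4
A3: legal
B3: legal
C4: violates R4
D4: legal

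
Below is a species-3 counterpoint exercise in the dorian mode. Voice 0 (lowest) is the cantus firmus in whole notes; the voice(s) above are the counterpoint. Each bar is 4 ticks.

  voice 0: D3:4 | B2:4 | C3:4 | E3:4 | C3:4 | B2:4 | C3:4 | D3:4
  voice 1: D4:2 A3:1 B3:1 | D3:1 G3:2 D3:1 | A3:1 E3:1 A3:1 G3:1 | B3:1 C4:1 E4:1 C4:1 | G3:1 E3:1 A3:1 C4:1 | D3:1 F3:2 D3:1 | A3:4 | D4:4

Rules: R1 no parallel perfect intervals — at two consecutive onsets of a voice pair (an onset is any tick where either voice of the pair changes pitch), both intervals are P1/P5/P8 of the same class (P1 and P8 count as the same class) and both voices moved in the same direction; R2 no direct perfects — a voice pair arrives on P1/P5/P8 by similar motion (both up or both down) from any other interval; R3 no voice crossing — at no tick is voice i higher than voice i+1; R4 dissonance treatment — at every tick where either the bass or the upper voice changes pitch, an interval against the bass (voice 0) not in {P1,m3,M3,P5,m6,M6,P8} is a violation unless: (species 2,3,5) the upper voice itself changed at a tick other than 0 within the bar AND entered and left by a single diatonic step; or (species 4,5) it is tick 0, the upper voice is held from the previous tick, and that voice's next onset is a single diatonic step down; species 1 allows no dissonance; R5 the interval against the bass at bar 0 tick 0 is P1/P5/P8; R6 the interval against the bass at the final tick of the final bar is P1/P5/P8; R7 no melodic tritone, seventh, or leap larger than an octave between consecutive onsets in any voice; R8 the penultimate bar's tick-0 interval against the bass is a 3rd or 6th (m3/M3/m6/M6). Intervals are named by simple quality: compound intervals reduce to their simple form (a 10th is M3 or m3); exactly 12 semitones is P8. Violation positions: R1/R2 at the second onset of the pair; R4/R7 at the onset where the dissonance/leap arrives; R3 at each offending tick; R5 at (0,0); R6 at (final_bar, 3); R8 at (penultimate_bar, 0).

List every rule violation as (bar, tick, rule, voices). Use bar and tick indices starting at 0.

bar 0: v0=D3 v1=D4 downbeat P8
bar 1: v0=B2 v1=D3 downbeat m3
bar 2: v0=C3 v1=A3 downbeat M6
bar 3: v0=E3 v1=B3 downbeat P5
bar 4: v0=C3 v1=G3 downbeat P5
bar 5: v0=B2 v1=D3 downbeat m3
bar 6: v0=C3 v1=A3 downbeat M6
bar 7: v0=D3 v1=D4 downbeat P8
  -> R1 @ bar 3 tick 0 v(0, 1): C3/G3 P5 -> E3/B3 P5 similar
  -> R2 @ bar 4 tick 0 v(0, 1): E3/C4 m6 -> C3/G3 P5 similar
  -> R7 @ bar 5 tick 0 v(1,): C4->D3 leap 10st
  -> R4 @ bar 5 tick 1 v(0, 1): B2/F3 TT untreated
  -> R2 @ bar 7 tick 0 v(0, 1): C3/A3 M6 -> D3/D4 P8 similar

(3, 0, R1, (0, 1))
(4, 0, R2, (0, 1))
(5, 0, R7, (1,))
(5, 1, R4, (0, 1))
(7, 0, R2, (0, 1))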